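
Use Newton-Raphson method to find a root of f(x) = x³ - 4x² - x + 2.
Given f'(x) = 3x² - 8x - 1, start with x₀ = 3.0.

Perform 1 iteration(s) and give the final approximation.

f(x) = x³ - 4x² - x + 2
f'(x) = 3x² - 8x - 1
x₀ = 3.0

Newton-Raphson formula: x_{n+1} = x_n - f(x_n)/f'(x_n)

Iteration 1:
  f(3.000000) = -10.000000
  f'(3.000000) = 2.000000
  x_1 = 3.000000 - (-10.000000)/2.000000 = 8.000000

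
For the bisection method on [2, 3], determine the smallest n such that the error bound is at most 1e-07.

We need (b-a)/2^n ≤ 1e-07
(3 - 2)/2^n ≤ 1e-07
1/2^n ≤ 1e-07
2^n ≥ 10000000
n ≥ log₂(10000000) = 23.25
n ≥ 24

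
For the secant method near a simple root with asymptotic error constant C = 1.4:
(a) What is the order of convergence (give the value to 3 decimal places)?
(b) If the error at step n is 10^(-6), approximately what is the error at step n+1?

(a) Secant method has superlinear convergence with order φ = (1+√5)/2 ≈ 1.618.
    This means |e_{n+1}| ≈ C|e_n|^1.618.

(b) With |e_n| = 10^(-6) and C = 1.4:
    |e_{n+1}| ≈ 1.4 × (10^(-6))^1.618 = 1.4 × 10^(-9.71)

(a) ≈ 1.618 (golden ratio); (b) |e_{n+1}| ≈ 2.741e-10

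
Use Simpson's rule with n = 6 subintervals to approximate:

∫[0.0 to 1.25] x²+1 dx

f(x) = x²+1
a = 0.0, b = 1.25, n = 6
h = (b - a)/n = 0.208333

Simpson's rule: (h/3)[f(x₀) + 4f(x₁) + 2f(x₂) + ... + f(xₙ)]

x_0 = 0.0000, f(x_0) = 1.000000, coefficient = 1
x_1 = 0.2083, f(x_1) = 1.043403, coefficient = 4
x_2 = 0.4167, f(x_2) = 1.173611, coefficient = 2
x_3 = 0.6250, f(x_3) = 1.390625, coefficient = 4
x_4 = 0.8333, f(x_4) = 1.694444, coefficient = 2
x_5 = 1.0417, f(x_5) = 2.085069, coefficient = 4
x_6 = 1.2500, f(x_6) = 2.562500, coefficient = 1

I ≈ (0.208333/3) × 27.375000 = 1.901042
Exact value: 1.901042
Error: 0.000000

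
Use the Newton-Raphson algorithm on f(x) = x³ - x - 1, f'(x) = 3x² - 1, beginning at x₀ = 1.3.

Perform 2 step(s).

f(x) = x³ - x - 1
f'(x) = 3x² - 1
x₀ = 1.3

Newton-Raphson formula: x_{n+1} = x_n - f(x_n)/f'(x_n)

Iteration 1:
  f(1.300000) = -0.103000
  f'(1.300000) = 4.070000
  x_1 = 1.300000 - (-0.103000)/4.070000 = 1.325307
Iteration 2:
  f(1.325307) = 0.002514
  f'(1.325307) = 4.269317
  x_2 = 1.325307 - 0.002514/4.269317 = 1.324718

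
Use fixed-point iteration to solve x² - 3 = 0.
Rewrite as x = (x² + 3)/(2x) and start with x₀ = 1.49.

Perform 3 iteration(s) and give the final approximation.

Equation: x² - 3 = 0
Fixed-point form: x = (x² + 3)/(2x)
x₀ = 1.49

x_1 = g(1.490000) = 1.751711
x_2 = g(1.751711) = 1.732161
x_3 = g(1.732161) = 1.732051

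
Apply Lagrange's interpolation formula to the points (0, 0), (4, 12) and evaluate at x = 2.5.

Lagrange interpolation formula:
P(x) = Σ yᵢ × Lᵢ(x)
where Lᵢ(x) = Π_{j≠i} (x - xⱼ)/(xᵢ - xⱼ)

L_0(2.5) = (2.5 - 4)/(0 - 4) = 0.375000
L_1(2.5) = (2.5 - 0)/(4 - 0) = 0.625000

P(2.5) = 0×L_0(2.5) + 12×L_1(2.5)
P(2.5) = 7.500000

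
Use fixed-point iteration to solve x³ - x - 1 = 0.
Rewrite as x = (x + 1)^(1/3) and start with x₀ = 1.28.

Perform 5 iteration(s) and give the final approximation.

Equation: x³ - x - 1 = 0
Fixed-point form: x = (x + 1)^(1/3)
x₀ = 1.28

x_1 = g(1.280000) = 1.316169
x_2 = g(1.316169) = 1.323092
x_3 = g(1.323092) = 1.324409
x_4 = g(1.324409) = 1.324659
x_5 = g(1.324659) = 1.324707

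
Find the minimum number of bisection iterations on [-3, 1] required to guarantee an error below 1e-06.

We need (b-a)/2^n ≤ 1e-06
(1 - (-3))/2^n ≤ 1e-06
4/2^n ≤ 1e-06
2^n ≥ 4000000
n ≥ log₂(4000000) = 21.93
n ≥ 22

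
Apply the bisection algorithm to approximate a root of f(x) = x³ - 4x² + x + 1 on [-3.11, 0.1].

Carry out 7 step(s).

f(x) = x³ - 4x² + x + 1
Initial interval: [-3.11, 0.1]

Iteration 1:
  c_1 = (-3.110000 + 0.100000)/2 = -1.505000
  f(c_1) = f(-1.505000) = -12.973963
  f(a) × f(c) ≥ 0, new interval: [-1.505000, 0.100000]
Iteration 2:
  c_2 = (-1.505000 + 0.100000)/2 = -0.702500
  f(c_2) = f(-0.702500) = -2.023213
  f(a) × f(c) ≥ 0, new interval: [-0.702500, 0.100000]
Iteration 3:
  c_3 = (-0.702500 + 0.100000)/2 = -0.301250
  f(c_3) = f(-0.301250) = 0.308405
  f(a) × f(c) < 0, new interval: [-0.702500, -0.301250]
Iteration 4:
  c_4 = (-0.702500 + (-0.301250))/2 = -0.501875
  f(c_4) = f(-0.501875) = -0.635801
  f(a) × f(c) ≥ 0, new interval: [-0.501875, -0.301250]
Iteration 5:
  c_5 = (-0.501875 + (-0.301250))/2 = -0.401562
  f(c_5) = f(-0.401562) = -0.111325
  f(a) × f(c) ≥ 0, new interval: [-0.401562, -0.301250]
Iteration 6:
  c_6 = (-0.401562 + (-0.301250))/2 = -0.351406
  f(c_6) = f(-0.351406) = 0.111254
  f(a) × f(c) < 0, new interval: [-0.401562, -0.351406]
Iteration 7:
  c_7 = (-0.401562 + (-0.351406))/2 = -0.376484
  f(c_7) = f(-0.376484) = 0.003191
  f(a) × f(c) < 0, new interval: [-0.401562, -0.376484]

After 7 iteration(s), the approximation is c_7 = -0.376484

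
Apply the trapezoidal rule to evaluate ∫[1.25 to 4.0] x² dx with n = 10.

f(x) = x²
a = 1.25, b = 4.0, n = 10
h = (b - a)/n = 0.275000

Trapezoidal rule: (h/2)[f(x₀) + 2f(x₁) + 2f(x₂) + ... + f(xₙ)]

x_0 = 1.2500, f(x_0) = 1.562500, coefficient = 1
x_1 = 1.5250, f(x_1) = 2.325625, coefficient = 2
x_2 = 1.8000, f(x_2) = 3.240000, coefficient = 2
x_3 = 2.0750, f(x_3) = 4.305625, coefficient = 2
x_4 = 2.3500, f(x_4) = 5.522500, coefficient = 2
x_5 = 2.6250, f(x_5) = 6.890625, coefficient = 2
x_6 = 2.9000, f(x_6) = 8.410000, coefficient = 2
x_7 = 3.1750, f(x_7) = 10.080625, coefficient = 2
x_8 = 3.4500, f(x_8) = 11.902500, coefficient = 2
x_9 = 3.7250, f(x_9) = 13.875625, coefficient = 2
x_10 = 4.0000, f(x_10) = 16.000000, coefficient = 1

I ≈ (0.275000/2) × 150.668750 = 20.716953
Exact value: 20.682292
Error: 0.034661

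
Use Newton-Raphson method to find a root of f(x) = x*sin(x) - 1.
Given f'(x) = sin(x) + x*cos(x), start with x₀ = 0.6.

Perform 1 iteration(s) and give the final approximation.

f(x) = x*sin(x) - 1
f'(x) = sin(x) + x*cos(x)
x₀ = 0.6

Newton-Raphson formula: x_{n+1} = x_n - f(x_n)/f'(x_n)

Iteration 1:
  f(0.600000) = -0.661215
  f'(0.600000) = 1.059844
  x_1 = 0.600000 - (-0.661215)/1.059844 = 1.223879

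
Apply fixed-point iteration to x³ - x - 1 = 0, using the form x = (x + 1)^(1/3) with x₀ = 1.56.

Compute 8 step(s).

Equation: x³ - x - 1 = 0
Fixed-point form: x = (x + 1)^(1/3)
x₀ = 1.56

x_1 = g(1.560000) = 1.367981
x_2 = g(1.367981) = 1.332885
x_3 = g(1.332885) = 1.326267
x_4 = g(1.326267) = 1.325012
x_5 = g(1.325012) = 1.324774
x_6 = g(1.324774) = 1.324729
x_7 = g(1.324729) = 1.324720
x_8 = g(1.324720) = 1.324718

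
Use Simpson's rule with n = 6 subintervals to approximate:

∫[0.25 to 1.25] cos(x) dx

f(x) = cos(x)
a = 0.25, b = 1.25, n = 6
h = (b - a)/n = 0.166667

Simpson's rule: (h/3)[f(x₀) + 4f(x₁) + 2f(x₂) + ... + f(xₙ)]

x_0 = 0.2500, f(x_0) = 0.968912, coefficient = 1
x_1 = 0.4167, f(x_1) = 0.914443, coefficient = 4
x_2 = 0.5833, f(x_2) = 0.834631, coefficient = 2
x_3 = 0.7500, f(x_3) = 0.731689, coefficient = 4
x_4 = 0.9167, f(x_4) = 0.608469, coefficient = 2
x_5 = 1.0833, f(x_5) = 0.468386, coefficient = 4
x_6 = 1.2500, f(x_6) = 0.315322, coefficient = 1

I ≈ (0.166667/3) × 12.628506 = 0.701584
Exact value: 0.701581
Error: 0.000003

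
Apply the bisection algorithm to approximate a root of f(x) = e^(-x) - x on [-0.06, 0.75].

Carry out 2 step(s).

f(x) = e^(-x) - x
Initial interval: [-0.06, 0.75]

Iteration 1:
  c_1 = (-0.060000 + 0.750000)/2 = 0.345000
  f(c_1) = f(0.345000) = 0.363220
  f(a) × f(c) ≥ 0, new interval: [0.345000, 0.750000]
Iteration 2:
  c_2 = (0.345000 + 0.750000)/2 = 0.547500
  f(c_2) = f(0.547500) = 0.030894
  f(a) × f(c) ≥ 0, new interval: [0.547500, 0.750000]

After 2 iteration(s), the approximation is c_2 = 0.547500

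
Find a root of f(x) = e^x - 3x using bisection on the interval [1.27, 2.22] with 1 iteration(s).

f(x) = e^x - 3x
Initial interval: [1.27, 2.22]

Iteration 1:
  c_1 = (1.270000 + 2.220000)/2 = 1.745000
  f(c_1) = f(1.745000) = 0.490901
  f(a) × f(c) < 0, new interval: [1.270000, 1.745000]

After 1 iteration(s), the approximation is c_1 = 1.745000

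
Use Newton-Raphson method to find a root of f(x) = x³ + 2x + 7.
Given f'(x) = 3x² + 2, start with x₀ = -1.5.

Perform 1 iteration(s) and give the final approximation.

f(x) = x³ + 2x + 7
f'(x) = 3x² + 2
x₀ = -1.5

Newton-Raphson formula: x_{n+1} = x_n - f(x_n)/f'(x_n)

Iteration 1:
  f(-1.500000) = 0.625000
  f'(-1.500000) = 8.750000
  x_1 = -1.500000 - 0.625000/8.750000 = -1.571429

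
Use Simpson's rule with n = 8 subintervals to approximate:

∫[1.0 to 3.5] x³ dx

f(x) = x³
a = 1.0, b = 3.5, n = 8
h = (b - a)/n = 0.312500

Simpson's rule: (h/3)[f(x₀) + 4f(x₁) + 2f(x₂) + ... + f(xₙ)]

x_0 = 1.0000, f(x_0) = 1.000000, coefficient = 1
x_1 = 1.3125, f(x_1) = 2.260986, coefficient = 4
x_2 = 1.6250, f(x_2) = 4.291016, coefficient = 2
x_3 = 1.9375, f(x_3) = 7.273193, coefficient = 4
x_4 = 2.2500, f(x_4) = 11.390625, coefficient = 2
x_5 = 2.5625, f(x_5) = 16.826416, coefficient = 4
x_6 = 2.8750, f(x_6) = 23.763672, coefficient = 2
x_7 = 3.1875, f(x_7) = 32.385498, coefficient = 4
x_8 = 3.5000, f(x_8) = 42.875000, coefficient = 1

I ≈ (0.312500/3) × 357.750000 = 37.265625
Exact value: 37.265625
Error: 0.000000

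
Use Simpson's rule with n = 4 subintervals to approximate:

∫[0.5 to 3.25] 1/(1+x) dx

f(x) = 1/(1+x)
a = 0.5, b = 3.25, n = 4
h = (b - a)/n = 0.687500

Simpson's rule: (h/3)[f(x₀) + 4f(x₁) + 2f(x₂) + ... + f(xₙ)]

x_0 = 0.5000, f(x_0) = 0.666667, coefficient = 1
x_1 = 1.1875, f(x_1) = 0.457143, coefficient = 4
x_2 = 1.8750, f(x_2) = 0.347826, coefficient = 2
x_3 = 2.5625, f(x_3) = 0.280702, coefficient = 4
x_4 = 3.2500, f(x_4) = 0.235294, coefficient = 1

I ≈ (0.687500/3) × 4.548991 = 1.042477
Exact value: 1.041454
Error: 0.001023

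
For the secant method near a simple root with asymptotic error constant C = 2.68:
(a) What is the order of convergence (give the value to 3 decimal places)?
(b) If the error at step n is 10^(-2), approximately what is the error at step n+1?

(a) Secant method has superlinear convergence with order φ = (1+√5)/2 ≈ 1.618.
    This means |e_{n+1}| ≈ C|e_n|^1.618.

(b) With |e_n| = 10^(-2) and C = 2.68:
    |e_{n+1}| ≈ 2.68 × (10^(-2))^1.618 = 2.68 × 10^(-3.24)

(a) ≈ 1.618 (golden ratio); (b) |e_{n+1}| ≈ 1.556e-03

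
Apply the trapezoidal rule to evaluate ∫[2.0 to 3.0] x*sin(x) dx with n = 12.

f(x) = x*sin(x)
a = 2.0, b = 3.0, n = 12
h = (b - a)/n = 0.083333

Trapezoidal rule: (h/2)[f(x₀) + 2f(x₁) + 2f(x₂) + ... + f(xₙ)]

x_0 = 2.0000, f(x_0) = 1.818595, coefficient = 1
x_1 = 2.0833, f(x_1) = 1.815632, coefficient = 2
x_2 = 2.1667, f(x_2) = 1.793264, coefficient = 2
x_3 = 2.2500, f(x_3) = 1.750665, coefficient = 2
x_4 = 2.3333, f(x_4) = 1.687200, coefficient = 2
x_5 = 2.4167, f(x_5) = 1.602443, coefficient = 2
x_6 = 2.5000, f(x_6) = 1.496180, coefficient = 2
x_7 = 2.5833, f(x_7) = 1.368419, coefficient = 2
x_8 = 2.6667, f(x_8) = 1.219394, coefficient = 2
x_9 = 2.7500, f(x_9) = 1.049568, coefficient = 2
x_10 = 2.8333, f(x_10) = 0.859635, coefficient = 2
x_11 = 2.9167, f(x_11) = 0.650516, coefficient = 2
x_12 = 3.0000, f(x_12) = 0.423360, coefficient = 1

I ≈ (0.083333/2) × 32.827787 = 1.367824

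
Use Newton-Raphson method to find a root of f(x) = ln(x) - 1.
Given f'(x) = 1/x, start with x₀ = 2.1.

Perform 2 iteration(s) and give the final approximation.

f(x) = ln(x) - 1
f'(x) = 1/x
x₀ = 2.1

Newton-Raphson formula: x_{n+1} = x_n - f(x_n)/f'(x_n)

Iteration 1:
  f(2.100000) = -0.258063
  f'(2.100000) = 0.476190
  x_1 = 2.100000 - (-0.258063)/0.476190 = 2.641932
Iteration 2:
  f(2.641932) = -0.028490
  f'(2.641932) = 0.378511
  x_2 = 2.641932 - (-0.028490)/0.378511 = 2.717199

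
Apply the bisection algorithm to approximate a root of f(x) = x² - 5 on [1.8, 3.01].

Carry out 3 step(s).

f(x) = x² - 5
Initial interval: [1.8, 3.01]

Iteration 1:
  c_1 = (1.800000 + 3.010000)/2 = 2.405000
  f(c_1) = f(2.405000) = 0.784025
  f(a) × f(c) < 0, new interval: [1.800000, 2.405000]
Iteration 2:
  c_2 = (1.800000 + 2.405000)/2 = 2.102500
  f(c_2) = f(2.102500) = -0.579494
  f(a) × f(c) ≥ 0, new interval: [2.102500, 2.405000]
Iteration 3:
  c_3 = (2.102500 + 2.405000)/2 = 2.253750
  f(c_3) = f(2.253750) = 0.079389
  f(a) × f(c) < 0, new interval: [2.102500, 2.253750]

After 3 iteration(s), the approximation is c_3 = 2.253750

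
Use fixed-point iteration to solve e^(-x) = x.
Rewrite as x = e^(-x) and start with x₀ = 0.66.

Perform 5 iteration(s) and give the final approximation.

Equation: e^(-x) = x
Fixed-point form: x = e^(-x)
x₀ = 0.66

x_1 = g(0.660000) = 0.516851
x_2 = g(0.516851) = 0.596395
x_3 = g(0.596395) = 0.550793
x_4 = g(0.550793) = 0.576492
x_5 = g(0.576492) = 0.561866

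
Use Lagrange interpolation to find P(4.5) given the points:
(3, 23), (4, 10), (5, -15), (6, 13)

Lagrange interpolation formula:
P(x) = Σ yᵢ × Lᵢ(x)
where Lᵢ(x) = Π_{j≠i} (x - xⱼ)/(xᵢ - xⱼ)

L_0(4.5) = (4.5 - 4)/(3 - 4) × (4.5 - 5)/(3 - 5) × (4.5 - 6)/(3 - 6) = -0.062500
L_1(4.5) = (4.5 - 3)/(4 - 3) × (4.5 - 5)/(4 - 5) × (4.5 - 6)/(4 - 6) = 0.562500
L_2(4.5) = (4.5 - 3)/(5 - 3) × (4.5 - 4)/(5 - 4) × (4.5 - 6)/(5 - 6) = 0.562500
L_3(4.5) = (4.5 - 3)/(6 - 3) × (4.5 - 4)/(6 - 4) × (4.5 - 5)/(6 - 5) = -0.062500

P(4.5) = 23×L_0(4.5) + 10×L_1(4.5) + (-15)×L_2(4.5) + 13×L_3(4.5)
P(4.5) = -5.062500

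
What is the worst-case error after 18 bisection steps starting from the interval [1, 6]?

Bisection error bound: |error| ≤ (b-a)/2^n
|error| ≤ (6 - 1)/2^18 = 5/2^18
|error| ≤ 0.0000190735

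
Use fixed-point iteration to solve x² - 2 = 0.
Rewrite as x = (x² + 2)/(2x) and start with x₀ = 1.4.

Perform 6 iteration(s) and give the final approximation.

Equation: x² - 2 = 0
Fixed-point form: x = (x² + 2)/(2x)
x₀ = 1.4

x_1 = g(1.400000) = 1.414286
x_2 = g(1.414286) = 1.414214
x_3 = g(1.414214) = 1.414214
x_4 = g(1.414214) = 1.414214
x_5 = g(1.414214) = 1.414214
x_6 = g(1.414214) = 1.414214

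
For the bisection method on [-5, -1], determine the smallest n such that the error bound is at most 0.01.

We need (b-a)/2^n ≤ 0.01
(-1 - (-5))/2^n ≤ 0.01
4/2^n ≤ 0.01
2^n ≥ 400
n ≥ log₂(400) = 8.64
n ≥ 9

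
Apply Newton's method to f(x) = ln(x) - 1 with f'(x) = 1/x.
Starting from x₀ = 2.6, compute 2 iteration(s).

f(x) = ln(x) - 1
f'(x) = 1/x
x₀ = 2.6

Newton-Raphson formula: x_{n+1} = x_n - f(x_n)/f'(x_n)

Iteration 1:
  f(2.600000) = -0.044489
  f'(2.600000) = 0.384615
  x_1 = 2.600000 - (-0.044489)/0.384615 = 2.715670
Iteration 2:
  f(2.715670) = -0.000961
  f'(2.715670) = 0.368233
  x_2 = 2.715670 - (-0.000961)/0.368233 = 2.718281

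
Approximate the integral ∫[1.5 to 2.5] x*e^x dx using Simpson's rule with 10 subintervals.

f(x) = x*e^x
a = 1.5, b = 2.5, n = 10
h = (b - a)/n = 0.100000

Simpson's rule: (h/3)[f(x₀) + 4f(x₁) + 2f(x₂) + ... + f(xₙ)]

x_0 = 1.5000, f(x_0) = 6.722534, coefficient = 1
x_1 = 1.6000, f(x_1) = 7.924852, coefficient = 4
x_2 = 1.7000, f(x_2) = 9.305711, coefficient = 2
x_3 = 1.8000, f(x_3) = 10.889365, coefficient = 4
x_4 = 1.9000, f(x_4) = 12.703199, coefficient = 2
x_5 = 2.0000, f(x_5) = 14.778112, coefficient = 4
x_6 = 2.1000, f(x_6) = 17.148957, coefficient = 2
x_7 = 2.2000, f(x_7) = 19.855030, coefficient = 4
x_8 = 2.3000, f(x_8) = 22.940620, coefficient = 2
x_9 = 2.4000, f(x_9) = 26.455623, coefficient = 4
x_10 = 2.5000, f(x_10) = 30.456235, coefficient = 1

I ≈ (0.100000/3) × 480.987672 = 16.032922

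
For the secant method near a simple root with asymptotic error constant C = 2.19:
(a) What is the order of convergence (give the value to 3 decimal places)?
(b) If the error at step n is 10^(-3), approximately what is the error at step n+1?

(a) Secant method has superlinear convergence with order φ = (1+√5)/2 ≈ 1.618.
    This means |e_{n+1}| ≈ C|e_n|^1.618.

(b) With |e_n| = 10^(-3) and C = 2.19:
    |e_{n+1}| ≈ 2.19 × (10^(-3))^1.618 = 2.19 × 10^(-4.85)

(a) ≈ 1.618 (golden ratio); (b) |e_{n+1}| ≈ 3.064e-05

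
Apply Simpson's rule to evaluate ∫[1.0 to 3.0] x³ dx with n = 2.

f(x) = x³
a = 1.0, b = 3.0, n = 2
h = (b - a)/n = 1.000000

Simpson's rule: (h/3)[f(x₀) + 4f(x₁) + 2f(x₂) + ... + f(xₙ)]

x_0 = 1.0000, f(x_0) = 1.000000, coefficient = 1
x_1 = 2.0000, f(x_1) = 8.000000, coefficient = 4
x_2 = 3.0000, f(x_2) = 27.000000, coefficient = 1

I ≈ (1.000000/3) × 60.000000 = 20.000000
Exact value: 20.000000
Error: 0.000000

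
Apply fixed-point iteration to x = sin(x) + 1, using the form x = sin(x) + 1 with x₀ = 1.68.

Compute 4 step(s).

Equation: x = sin(x) + 1
Fixed-point form: x = sin(x) + 1
x₀ = 1.68

x_1 = g(1.680000) = 1.994043
x_2 = g(1.994043) = 1.911760
x_3 = g(1.911760) = 1.942433
x_4 = g(1.942433) = 1.931734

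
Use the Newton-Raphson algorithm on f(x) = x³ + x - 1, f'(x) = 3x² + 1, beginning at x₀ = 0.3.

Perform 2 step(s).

f(x) = x³ + x - 1
f'(x) = 3x² + 1
x₀ = 0.3

Newton-Raphson formula: x_{n+1} = x_n - f(x_n)/f'(x_n)

Iteration 1:
  f(0.300000) = -0.673000
  f'(0.300000) = 1.270000
  x_1 = 0.300000 - (-0.673000)/1.270000 = 0.829921
Iteration 2:
  f(0.829921) = 0.401546
  f'(0.829921) = 3.066308
  x_2 = 0.829921 - 0.401546/3.066308 = 0.698967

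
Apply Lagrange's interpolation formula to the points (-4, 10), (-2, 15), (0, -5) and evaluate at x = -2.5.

Lagrange interpolation formula:
P(x) = Σ yᵢ × Lᵢ(x)
where Lᵢ(x) = Π_{j≠i} (x - xⱼ)/(xᵢ - xⱼ)

L_0(-2.5) = (-2.5 - (-2))/(-4 - (-2)) × (-2.5 - 0)/(-4 - 0) = 0.156250
L_1(-2.5) = (-2.5 - (-4))/(-2 - (-4)) × (-2.5 - 0)/(-2 - 0) = 0.937500
L_2(-2.5) = (-2.5 - (-4))/(0 - (-4)) × (-2.5 - (-2))/(0 - (-2)) = -0.093750

P(-2.5) = 10×L_0(-2.5) + 15×L_1(-2.5) + (-5)×L_2(-2.5)
P(-2.5) = 16.093750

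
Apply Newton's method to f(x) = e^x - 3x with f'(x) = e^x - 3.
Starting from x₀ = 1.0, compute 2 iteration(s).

f(x) = e^x - 3x
f'(x) = e^x - 3
x₀ = 1.0

Newton-Raphson formula: x_{n+1} = x_n - f(x_n)/f'(x_n)

Iteration 1:
  f(1.000000) = -0.281718
  f'(1.000000) = -0.281718
  x_1 = 1.000000 - (-0.281718)/(-0.281718) = 0.000000
Iteration 2:
  f(0.000000) = 1.000000
  f'(0.000000) = -2.000000
  x_2 = 0.000000 - 1.000000/(-2.000000) = 0.500000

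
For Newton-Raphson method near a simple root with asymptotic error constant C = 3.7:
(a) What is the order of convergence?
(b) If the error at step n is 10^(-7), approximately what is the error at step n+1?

(a) Newton-Raphson has quadratic (order 2) convergence near simple roots.
    This means |e_{n+1}| ≈ C|e_n|².

(b) With |e_n| = 10^(-7) and C = 3.7:
    |e_{n+1}| ≈ 3.7 × (10^(-7))² = 3.7 × 10^(-14)

(a) 2 (quadratic); (b) |e_{n+1}| ≈ 3.700e-14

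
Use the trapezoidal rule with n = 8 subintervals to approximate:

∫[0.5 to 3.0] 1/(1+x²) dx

f(x) = 1/(1+x²)
a = 0.5, b = 3.0, n = 8
h = (b - a)/n = 0.312500

Trapezoidal rule: (h/2)[f(x₀) + 2f(x₁) + 2f(x₂) + ... + f(xₙ)]

x_0 = 0.5000, f(x_0) = 0.800000, coefficient = 1
x_1 = 0.8125, f(x_1) = 0.602353, coefficient = 2
x_2 = 1.1250, f(x_2) = 0.441379, coefficient = 2
x_3 = 1.4375, f(x_3) = 0.326115, coefficient = 2
x_4 = 1.7500, f(x_4) = 0.246154, coefficient = 2
x_5 = 2.0625, f(x_5) = 0.190335, coefficient = 2
x_6 = 2.3750, f(x_6) = 0.150588, coefficient = 2
x_7 = 2.6875, f(x_7) = 0.121615, coefficient = 2
x_8 = 3.0000, f(x_8) = 0.100000, coefficient = 1

I ≈ (0.312500/2) × 5.057078 = 0.790168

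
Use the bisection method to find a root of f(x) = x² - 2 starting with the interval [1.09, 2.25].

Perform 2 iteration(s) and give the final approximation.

f(x) = x² - 2
Initial interval: [1.09, 2.25]

Iteration 1:
  c_1 = (1.090000 + 2.250000)/2 = 1.670000
  f(c_1) = f(1.670000) = 0.788900
  f(a) × f(c) < 0, new interval: [1.090000, 1.670000]
Iteration 2:
  c_2 = (1.090000 + 1.670000)/2 = 1.380000
  f(c_2) = f(1.380000) = -0.095600
  f(a) × f(c) ≥ 0, new interval: [1.380000, 1.670000]

After 2 iteration(s), the approximation is c_2 = 1.380000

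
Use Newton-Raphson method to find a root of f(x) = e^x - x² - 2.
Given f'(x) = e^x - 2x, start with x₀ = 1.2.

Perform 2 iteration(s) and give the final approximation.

f(x) = e^x - x² - 2
f'(x) = e^x - 2x
x₀ = 1.2

Newton-Raphson formula: x_{n+1} = x_n - f(x_n)/f'(x_n)

Iteration 1:
  f(1.200000) = -0.119883
  f'(1.200000) = 0.920117
  x_1 = 1.200000 - (-0.119883)/0.920117 = 1.330291
Iteration 2:
  f(1.330291) = 0.012470
  f'(1.330291) = 1.121562
  x_2 = 1.330291 - 0.012470/1.121562 = 1.319173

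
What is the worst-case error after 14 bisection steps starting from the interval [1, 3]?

Bisection error bound: |error| ≤ (b-a)/2^n
|error| ≤ (3 - 1)/2^14 = 2/2^14
|error| ≤ 0.0001220703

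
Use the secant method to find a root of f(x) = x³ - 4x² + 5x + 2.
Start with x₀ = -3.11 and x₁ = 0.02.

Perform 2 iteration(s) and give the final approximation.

f(x) = x³ - 4x² + 5x + 2
x₀ = -3.11, x₁ = 0.02

Secant formula: x_{n+1} = x_n - f(x_n)(x_n - x_{n-1})/(f(x_n) - f(x_{n-1}))

Iteration 1:
  f(-3.110000) = -82.318631
  f(0.020000) = 2.098408
  x_2 = 0.020000 - 2.098408×(0.020000 - (-3.110000))/(2.098408 - (-82.318631))
       = -0.057804
Iteration 2:
  f(0.020000) = 2.098408
  f(-0.057804) = 1.697419
  x_3 = -0.057804 - 1.697419×(-0.057804 - 0.020000)/(1.697419 - 2.098408)
       = -0.387157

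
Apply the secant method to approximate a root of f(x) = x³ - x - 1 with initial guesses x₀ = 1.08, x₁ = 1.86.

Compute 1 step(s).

f(x) = x³ - x - 1
x₀ = 1.08, x₁ = 1.86

Secant formula: x_{n+1} = x_n - f(x_n)(x_n - x_{n-1})/(f(x_n) - f(x_{n-1}))

Iteration 1:
  f(1.080000) = -0.820288
  f(1.860000) = 3.574856
  x_2 = 1.860000 - 3.574856×(1.860000 - 1.080000)/(3.574856 - (-0.820288))
       = 1.225575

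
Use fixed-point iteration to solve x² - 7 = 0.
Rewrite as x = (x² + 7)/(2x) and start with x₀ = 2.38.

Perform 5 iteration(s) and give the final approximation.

Equation: x² - 7 = 0
Fixed-point form: x = (x² + 7)/(2x)
x₀ = 2.38

x_1 = g(2.380000) = 2.660588
x_2 = g(2.660588) = 2.645793
x_3 = g(2.645793) = 2.645751
x_4 = g(2.645751) = 2.645751
x_5 = g(2.645751) = 2.645751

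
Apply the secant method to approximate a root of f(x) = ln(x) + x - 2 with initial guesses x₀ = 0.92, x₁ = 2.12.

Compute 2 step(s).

f(x) = ln(x) + x - 2
x₀ = 0.92, x₁ = 2.12

Secant formula: x_{n+1} = x_n - f(x_n)(x_n - x_{n-1})/(f(x_n) - f(x_{n-1}))

Iteration 1:
  f(0.920000) = -1.163382
  f(2.120000) = 0.871416
  x_2 = 2.120000 - 0.871416×(2.120000 - 0.920000)/(0.871416 - (-1.163382))
       = 1.606092
Iteration 2:
  f(2.120000) = 0.871416
  f(1.606092) = 0.079896
  x_3 = 1.606092 - 0.079896×(1.606092 - 2.120000)/(0.079896 - 0.871416)
       = 1.554218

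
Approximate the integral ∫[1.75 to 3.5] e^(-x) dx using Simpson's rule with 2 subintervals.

f(x) = e^(-x)
a = 1.75, b = 3.5, n = 2
h = (b - a)/n = 0.875000

Simpson's rule: (h/3)[f(x₀) + 4f(x₁) + 2f(x₂) + ... + f(xₙ)]

x_0 = 1.7500, f(x_0) = 0.173774, coefficient = 1
x_1 = 2.6250, f(x_1) = 0.072440, coefficient = 4
x_2 = 3.5000, f(x_2) = 0.030197, coefficient = 1

I ≈ (0.875000/3) × 0.493730 = 0.144005
Exact value: 0.143577
Error: 0.000428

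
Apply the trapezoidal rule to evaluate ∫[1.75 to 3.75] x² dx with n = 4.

f(x) = x²
a = 1.75, b = 3.75, n = 4
h = (b - a)/n = 0.500000

Trapezoidal rule: (h/2)[f(x₀) + 2f(x₁) + 2f(x₂) + ... + f(xₙ)]

x_0 = 1.7500, f(x_0) = 3.062500, coefficient = 1
x_1 = 2.2500, f(x_1) = 5.062500, coefficient = 2
x_2 = 2.7500, f(x_2) = 7.562500, coefficient = 2
x_3 = 3.2500, f(x_3) = 10.562500, coefficient = 2
x_4 = 3.7500, f(x_4) = 14.062500, coefficient = 1

I ≈ (0.500000/2) × 63.500000 = 15.875000
Exact value: 15.791667
Error: 0.083333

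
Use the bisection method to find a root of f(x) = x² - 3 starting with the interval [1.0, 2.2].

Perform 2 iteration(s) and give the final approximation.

f(x) = x² - 3
Initial interval: [1.0, 2.2]

Iteration 1:
  c_1 = (1.000000 + 2.200000)/2 = 1.600000
  f(c_1) = f(1.600000) = -0.440000
  f(a) × f(c) ≥ 0, new interval: [1.600000, 2.200000]
Iteration 2:
  c_2 = (1.600000 + 2.200000)/2 = 1.900000
  f(c_2) = f(1.900000) = 0.610000
  f(a) × f(c) < 0, new interval: [1.600000, 1.900000]

After 2 iteration(s), the approximation is c_2 = 1.900000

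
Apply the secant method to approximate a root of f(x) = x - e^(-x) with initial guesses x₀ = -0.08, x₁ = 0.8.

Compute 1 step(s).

f(x) = x - e^(-x)
x₀ = -0.08, x₁ = 0.8

Secant formula: x_{n+1} = x_n - f(x_n)(x_n - x_{n-1})/(f(x_n) - f(x_{n-1}))

Iteration 1:
  f(-0.080000) = -1.163287
  f(0.800000) = 0.350671
  x_2 = 0.800000 - 0.350671×(0.800000 - (-0.080000))/(0.350671 - (-1.163287))
       = 0.596170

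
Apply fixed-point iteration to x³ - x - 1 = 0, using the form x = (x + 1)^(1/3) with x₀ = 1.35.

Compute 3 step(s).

Equation: x³ - x - 1 = 0
Fixed-point form: x = (x + 1)^(1/3)
x₀ = 1.35

x_1 = g(1.350000) = 1.329503
x_2 = g(1.329503) = 1.325626
x_3 = g(1.325626) = 1.324890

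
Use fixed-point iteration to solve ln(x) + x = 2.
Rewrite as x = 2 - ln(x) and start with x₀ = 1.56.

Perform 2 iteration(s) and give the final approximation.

Equation: ln(x) + x = 2
Fixed-point form: x = 2 - ln(x)
x₀ = 1.56

x_1 = g(1.560000) = 1.555314
x_2 = g(1.555314) = 1.558322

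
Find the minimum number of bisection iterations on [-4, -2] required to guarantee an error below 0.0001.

We need (b-a)/2^n ≤ 0.0001
(-2 - (-4))/2^n ≤ 0.0001
2/2^n ≤ 0.0001
2^n ≥ 20000
n ≥ log₂(20000) = 14.29
n ≥ 15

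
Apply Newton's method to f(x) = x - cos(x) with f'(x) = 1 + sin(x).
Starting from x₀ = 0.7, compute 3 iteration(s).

f(x) = x - cos(x)
f'(x) = 1 + sin(x)
x₀ = 0.7

Newton-Raphson formula: x_{n+1} = x_n - f(x_n)/f'(x_n)

Iteration 1:
  f(0.700000) = -0.064842
  f'(0.700000) = 1.644218
  x_1 = 0.700000 - (-0.064842)/1.644218 = 0.739436
Iteration 2:
  f(0.739436) = 0.000588
  f'(0.739436) = 1.673872
  x_2 = 0.739436 - 0.000588/1.673872 = 0.739085
Iteration 3:
  f(0.739085) = 0.000000
  f'(0.739085) = 1.673612
  x_3 = 0.739085 - 0.000000/1.673612 = 0.739085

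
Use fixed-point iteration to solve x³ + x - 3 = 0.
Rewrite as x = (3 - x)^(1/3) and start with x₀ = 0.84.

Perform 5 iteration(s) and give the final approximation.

Equation: x³ + x - 3 = 0
Fixed-point form: x = (3 - x)^(1/3)
x₀ = 0.84

x_1 = g(0.840000) = 1.292661
x_2 = g(1.292661) = 1.195198
x_3 = g(1.195198) = 1.217521
x_4 = g(1.217521) = 1.212481
x_5 = g(1.212481) = 1.213622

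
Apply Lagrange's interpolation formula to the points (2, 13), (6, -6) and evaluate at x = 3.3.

Lagrange interpolation formula:
P(x) = Σ yᵢ × Lᵢ(x)
where Lᵢ(x) = Π_{j≠i} (x - xⱼ)/(xᵢ - xⱼ)

L_0(3.3) = (3.3 - 6)/(2 - 6) = 0.675000
L_1(3.3) = (3.3 - 2)/(6 - 2) = 0.325000

P(3.3) = 13×L_0(3.3) + (-6)×L_1(3.3)
P(3.3) = 6.825000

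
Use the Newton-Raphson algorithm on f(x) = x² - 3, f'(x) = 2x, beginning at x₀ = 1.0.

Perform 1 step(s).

f(x) = x² - 3
f'(x) = 2x
x₀ = 1.0

Newton-Raphson formula: x_{n+1} = x_n - f(x_n)/f'(x_n)

Iteration 1:
  f(1.000000) = -2.000000
  f'(1.000000) = 2.000000
  x_1 = 1.000000 - (-2.000000)/2.000000 = 2.000000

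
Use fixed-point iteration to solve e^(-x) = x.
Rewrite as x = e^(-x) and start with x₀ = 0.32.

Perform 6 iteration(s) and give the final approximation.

Equation: e^(-x) = x
Fixed-point form: x = e^(-x)
x₀ = 0.32

x_1 = g(0.320000) = 0.726149
x_2 = g(0.726149) = 0.483768
x_3 = g(0.483768) = 0.616456
x_4 = g(0.616456) = 0.539854
x_5 = g(0.539854) = 0.582833
x_6 = g(0.582833) = 0.558314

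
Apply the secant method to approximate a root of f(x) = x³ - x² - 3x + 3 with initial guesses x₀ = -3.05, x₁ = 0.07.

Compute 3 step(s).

f(x) = x³ - x² - 3x + 3
x₀ = -3.05, x₁ = 0.07

Secant formula: x_{n+1} = x_n - f(x_n)(x_n - x_{n-1})/(f(x_n) - f(x_{n-1}))

Iteration 1:
  f(-3.050000) = -25.525125
  f(0.070000) = 2.785443
  x_2 = 0.070000 - 2.785443×(0.070000 - (-3.050000))/(2.785443 - (-25.525125))
       = -0.236973
Iteration 2:
  f(0.070000) = 2.785443
  f(-0.236973) = 3.641455
  x_3 = -0.236973 - 3.641455×(-0.236973 - 0.070000)/(3.641455 - 2.785443)
       = 1.068883
Iteration 3:
  f(-0.236973) = 3.641455
  f(1.068883) = -0.127949
  x_4 = 1.068883 - (-0.127949)×(1.068883 - (-0.236973))/(-0.127949 - 3.641455)
       = 1.024557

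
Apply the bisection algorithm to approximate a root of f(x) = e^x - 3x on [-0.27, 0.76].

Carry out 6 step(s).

f(x) = e^x - 3x
Initial interval: [-0.27, 0.76]

Iteration 1:
  c_1 = (-0.270000 + 0.760000)/2 = 0.245000
  f(c_1) = f(0.245000) = 0.542621
  f(a) × f(c) ≥ 0, new interval: [0.245000, 0.760000]
Iteration 2:
  c_2 = (0.245000 + 0.760000)/2 = 0.502500
  f(c_2) = f(0.502500) = 0.145348
  f(a) × f(c) ≥ 0, new interval: [0.502500, 0.760000]
Iteration 3:
  c_3 = (0.502500 + 0.760000)/2 = 0.631250
  f(c_3) = f(0.631250) = -0.013791
  f(a) × f(c) < 0, new interval: [0.502500, 0.631250]
Iteration 4:
  c_4 = (0.502500 + 0.631250)/2 = 0.566875
  f(c_4) = f(0.566875) = 0.062125
  f(a) × f(c) ≥ 0, new interval: [0.566875, 0.631250]
Iteration 5:
  c_5 = (0.566875 + 0.631250)/2 = 0.599063
  f(c_5) = f(0.599063) = 0.023224
  f(a) × f(c) ≥ 0, new interval: [0.599063, 0.631250]
Iteration 6:
  c_6 = (0.599063 + 0.631250)/2 = 0.615156
  f(c_6) = f(0.615156) = 0.004477
  f(a) × f(c) ≥ 0, new interval: [0.615156, 0.631250]

After 6 iteration(s), the approximation is c_6 = 0.615156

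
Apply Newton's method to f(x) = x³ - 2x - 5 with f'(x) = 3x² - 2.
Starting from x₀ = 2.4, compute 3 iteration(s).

f(x) = x³ - 2x - 5
f'(x) = 3x² - 2
x₀ = 2.4

Newton-Raphson formula: x_{n+1} = x_n - f(x_n)/f'(x_n)

Iteration 1:
  f(2.400000) = 4.024000
  f'(2.400000) = 15.280000
  x_1 = 2.400000 - 4.024000/15.280000 = 2.136649
Iteration 2:
  f(2.136649) = 0.481082
  f'(2.136649) = 11.695810
  x_2 = 2.136649 - 0.481082/11.695810 = 2.095516
Iteration 3:
  f(2.095516) = 0.010775
  f'(2.095516) = 11.173567
  x_3 = 2.095516 - 0.010775/11.173567 = 2.094552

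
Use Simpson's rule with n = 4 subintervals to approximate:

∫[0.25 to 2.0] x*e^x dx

f(x) = x*e^x
a = 0.25, b = 2.0, n = 4
h = (b - a)/n = 0.437500

Simpson's rule: (h/3)[f(x₀) + 4f(x₁) + 2f(x₂) + ... + f(xₙ)]

x_0 = 0.2500, f(x_0) = 0.321006, coefficient = 1
x_1 = 0.6875, f(x_1) = 1.367257, coefficient = 4
x_2 = 1.1250, f(x_2) = 3.465244, coefficient = 2
x_3 = 1.5625, f(x_3) = 7.454271, coefficient = 4
x_4 = 2.0000, f(x_4) = 14.778112, coefficient = 1

I ≈ (0.437500/3) × 57.315717 = 8.358542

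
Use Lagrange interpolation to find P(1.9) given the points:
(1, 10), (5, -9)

Lagrange interpolation formula:
P(x) = Σ yᵢ × Lᵢ(x)
where Lᵢ(x) = Π_{j≠i} (x - xⱼ)/(xᵢ - xⱼ)

L_0(1.9) = (1.9 - 5)/(1 - 5) = 0.775000
L_1(1.9) = (1.9 - 1)/(5 - 1) = 0.225000

P(1.9) = 10×L_0(1.9) + (-9)×L_1(1.9)
P(1.9) = 5.725000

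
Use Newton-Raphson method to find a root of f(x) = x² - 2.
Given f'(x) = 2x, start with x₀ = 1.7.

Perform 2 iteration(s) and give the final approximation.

f(x) = x² - 2
f'(x) = 2x
x₀ = 1.7

Newton-Raphson formula: x_{n+1} = x_n - f(x_n)/f'(x_n)

Iteration 1:
  f(1.700000) = 0.890000
  f'(1.700000) = 3.400000
  x_1 = 1.700000 - 0.890000/3.400000 = 1.438235
Iteration 2:
  f(1.438235) = 0.068521
  f'(1.438235) = 2.876471
  x_2 = 1.438235 - 0.068521/2.876471 = 1.414414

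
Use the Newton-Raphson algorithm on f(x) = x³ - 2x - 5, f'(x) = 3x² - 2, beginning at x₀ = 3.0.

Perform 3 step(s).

f(x) = x³ - 2x - 5
f'(x) = 3x² - 2
x₀ = 3.0

Newton-Raphson formula: x_{n+1} = x_n - f(x_n)/f'(x_n)

Iteration 1:
  f(3.000000) = 16.000000
  f'(3.000000) = 25.000000
  x_1 = 3.000000 - 16.000000/25.000000 = 2.360000
Iteration 2:
  f(2.360000) = 3.424256
  f'(2.360000) = 14.708800
  x_2 = 2.360000 - 3.424256/14.708800 = 2.127197
Iteration 3:
  f(2.127197) = 0.371100
  f'(2.127197) = 11.574898
  x_3 = 2.127197 - 0.371100/11.574898 = 2.095136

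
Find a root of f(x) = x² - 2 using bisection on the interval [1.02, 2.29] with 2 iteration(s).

f(x) = x² - 2
Initial interval: [1.02, 2.29]

Iteration 1:
  c_1 = (1.020000 + 2.290000)/2 = 1.655000
  f(c_1) = f(1.655000) = 0.739025
  f(a) × f(c) < 0, new interval: [1.020000, 1.655000]
Iteration 2:
  c_2 = (1.020000 + 1.655000)/2 = 1.337500
  f(c_2) = f(1.337500) = -0.211094
  f(a) × f(c) ≥ 0, new interval: [1.337500, 1.655000]

After 2 iteration(s), the approximation is c_2 = 1.337500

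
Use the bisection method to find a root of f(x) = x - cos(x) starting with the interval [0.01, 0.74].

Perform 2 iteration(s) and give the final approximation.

f(x) = x - cos(x)
Initial interval: [0.01, 0.74]

Iteration 1:
  c_1 = (0.010000 + 0.740000)/2 = 0.375000
  f(c_1) = f(0.375000) = -0.555508
  f(a) × f(c) ≥ 0, new interval: [0.375000, 0.740000]
Iteration 2:
  c_2 = (0.375000 + 0.740000)/2 = 0.557500
  f(c_2) = f(0.557500) = -0.291080
  f(a) × f(c) ≥ 0, new interval: [0.557500, 0.740000]

After 2 iteration(s), the approximation is c_2 = 0.557500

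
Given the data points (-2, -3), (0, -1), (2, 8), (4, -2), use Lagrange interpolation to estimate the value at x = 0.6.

Lagrange interpolation formula:
P(x) = Σ yᵢ × Lᵢ(x)
where Lᵢ(x) = Π_{j≠i} (x - xⱼ)/(xᵢ - xⱼ)

L_0(0.6) = (0.6 - 0)/(-2 - 0) × (0.6 - 2)/(-2 - 2) × (0.6 - 4)/(-2 - 4) = -0.059500
L_1(0.6) = (0.6 - (-2))/(0 - (-2)) × (0.6 - 2)/(0 - 2) × (0.6 - 4)/(0 - 4) = 0.773500
L_2(0.6) = (0.6 - (-2))/(2 - (-2)) × (0.6 - 0)/(2 - 0) × (0.6 - 4)/(2 - 4) = 0.331500
L_3(0.6) = (0.6 - (-2))/(4 - (-2)) × (0.6 - 0)/(4 - 0) × (0.6 - 2)/(4 - 2) = -0.045500

P(0.6) = (-3)×L_0(0.6) + (-1)×L_1(0.6) + 8×L_2(0.6) + (-2)×L_3(0.6)
P(0.6) = 2.148000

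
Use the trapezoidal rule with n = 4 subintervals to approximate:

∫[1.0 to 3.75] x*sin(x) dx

f(x) = x*sin(x)
a = 1.0, b = 3.75, n = 4
h = (b - a)/n = 0.687500

Trapezoidal rule: (h/2)[f(x₀) + 2f(x₁) + 2f(x₂) + ... + f(xₙ)]

x_0 = 1.0000, f(x_0) = 0.841471, coefficient = 1
x_1 = 1.6875, f(x_1) = 1.676021, coefficient = 2
x_2 = 2.3750, f(x_2) = 1.647502, coefficient = 2
x_3 = 3.0625, f(x_3) = 0.241969, coefficient = 2
x_4 = 3.7500, f(x_4) = -2.143355, coefficient = 1

I ≈ (0.687500/2) × 5.829100 = 2.003753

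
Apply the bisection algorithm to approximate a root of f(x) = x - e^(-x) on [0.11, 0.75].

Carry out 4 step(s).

f(x) = x - e^(-x)
Initial interval: [0.11, 0.75]

Iteration 1:
  c_1 = (0.110000 + 0.750000)/2 = 0.430000
  f(c_1) = f(0.430000) = -0.220509
  f(a) × f(c) ≥ 0, new interval: [0.430000, 0.750000]
Iteration 2:
  c_2 = (0.430000 + 0.750000)/2 = 0.590000
  f(c_2) = f(0.590000) = 0.035673
  f(a) × f(c) < 0, new interval: [0.430000, 0.590000]
Iteration 3:
  c_3 = (0.430000 + 0.590000)/2 = 0.510000
  f(c_3) = f(0.510000) = -0.090496
  f(a) × f(c) ≥ 0, new interval: [0.510000, 0.590000]
Iteration 4:
  c_4 = (0.510000 + 0.590000)/2 = 0.550000
  f(c_4) = f(0.550000) = -0.026950
  f(a) × f(c) ≥ 0, new interval: [0.550000, 0.590000]

After 4 iteration(s), the approximation is c_4 = 0.550000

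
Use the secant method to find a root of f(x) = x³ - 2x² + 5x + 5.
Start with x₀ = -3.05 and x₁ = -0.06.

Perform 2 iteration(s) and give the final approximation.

f(x) = x³ - 2x² + 5x + 5
x₀ = -3.05, x₁ = -0.06

Secant formula: x_{n+1} = x_n - f(x_n)(x_n - x_{n-1})/(f(x_n) - f(x_{n-1}))

Iteration 1:
  f(-3.050000) = -57.227625
  f(-0.060000) = 4.692584
  x_2 = -0.060000 - 4.692584×(-0.060000 - (-3.050000))/(4.692584 - (-57.227625))
       = -0.286595
Iteration 2:
  f(-0.060000) = 4.692584
  f(-0.286595) = 3.379210
  x_3 = -0.286595 - 3.379210×(-0.286595 - (-0.060000))/(3.379210 - 4.692584)
       = -0.869607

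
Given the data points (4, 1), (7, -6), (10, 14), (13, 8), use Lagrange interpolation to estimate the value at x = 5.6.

Lagrange interpolation formula:
P(x) = Σ yᵢ × Lᵢ(x)
where Lᵢ(x) = Π_{j≠i} (x - xⱼ)/(xᵢ - xⱼ)

L_0(5.6) = (5.6 - 7)/(4 - 7) × (5.6 - 10)/(4 - 10) × (5.6 - 13)/(4 - 13) = 0.281383
L_1(5.6) = (5.6 - 4)/(7 - 4) × (5.6 - 10)/(7 - 10) × (5.6 - 13)/(7 - 13) = 0.964741
L_2(5.6) = (5.6 - 4)/(10 - 4) × (5.6 - 7)/(10 - 7) × (5.6 - 13)/(10 - 13) = -0.306963
L_3(5.6) = (5.6 - 4)/(13 - 4) × (5.6 - 7)/(13 - 7) × (5.6 - 10)/(13 - 10) = 0.060840

P(5.6) = 1×L_0(5.6) + (-6)×L_1(5.6) + 14×L_2(5.6) + 8×L_3(5.6)
P(5.6) = -9.317827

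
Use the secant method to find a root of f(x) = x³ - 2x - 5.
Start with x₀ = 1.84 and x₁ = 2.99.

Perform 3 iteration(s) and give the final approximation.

f(x) = x³ - 2x - 5
x₀ = 1.84, x₁ = 2.99

Secant formula: x_{n+1} = x_n - f(x_n)(x_n - x_{n-1})/(f(x_n) - f(x_{n-1}))

Iteration 1:
  f(1.840000) = -2.450496
  f(2.990000) = 15.750899
  x_2 = 2.990000 - 15.750899×(2.990000 - 1.840000)/(15.750899 - (-2.450496))
       = 1.994827
Iteration 2:
  f(2.990000) = 15.750899
  f(1.994827) = -1.051568
  x_3 = 1.994827 - (-1.051568)×(1.994827 - 2.990000)/(-1.051568 - 15.750899)
       = 2.057109
Iteration 3:
  f(1.994827) = -1.051568
  f(2.057109) = -0.409153
  x_4 = 2.057109 - (-0.409153)×(2.057109 - 1.994827)/(-0.409153 - (-1.051568))
       = 2.096777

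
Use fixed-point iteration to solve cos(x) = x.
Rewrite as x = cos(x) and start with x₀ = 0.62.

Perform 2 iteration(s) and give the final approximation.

Equation: cos(x) = x
Fixed-point form: x = cos(x)
x₀ = 0.62

x_1 = g(0.620000) = 0.813878
x_2 = g(0.813878) = 0.686684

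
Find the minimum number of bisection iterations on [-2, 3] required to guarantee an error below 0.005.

We need (b-a)/2^n ≤ 0.005
(3 - (-2))/2^n ≤ 0.005
5/2^n ≤ 0.005
2^n ≥ 1000
n ≥ log₂(1000) = 9.97
n ≥ 10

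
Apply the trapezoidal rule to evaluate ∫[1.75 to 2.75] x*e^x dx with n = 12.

f(x) = x*e^x
a = 1.75, b = 2.75, n = 12
h = (b - a)/n = 0.083333

Trapezoidal rule: (h/2)[f(x₀) + 2f(x₁) + 2f(x₂) + ... + f(xₙ)]

x_0 = 1.7500, f(x_0) = 10.070555, coefficient = 1
x_1 = 1.8333, f(x_1) = 11.466952, coefficient = 2
x_2 = 1.9167, f(x_2) = 13.029998, coefficient = 2
x_3 = 2.0000, f(x_3) = 14.778112, coefficient = 2
x_4 = 2.0833, f(x_4) = 16.731656, coefficient = 2
x_5 = 2.1667, f(x_5) = 18.913133, coefficient = 2
x_6 = 2.2500, f(x_6) = 21.347406, coefficient = 2
x_7 = 2.3333, f(x_7) = 24.061937, coefficient = 2
x_8 = 2.4167, f(x_8) = 27.087053, coefficient = 2
x_9 = 2.5000, f(x_9) = 30.456235, coefficient = 2
x_10 = 2.5833, f(x_10) = 34.206439, coefficient = 2
x_11 = 2.6667, f(x_11) = 38.378443, coefficient = 2
x_12 = 2.7500, f(x_12) = 43.017238, coefficient = 1

I ≈ (0.083333/2) × 554.002517 = 23.083438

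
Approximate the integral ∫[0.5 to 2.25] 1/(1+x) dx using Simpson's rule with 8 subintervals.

f(x) = 1/(1+x)
a = 0.5, b = 2.25, n = 8
h = (b - a)/n = 0.218750

Simpson's rule: (h/3)[f(x₀) + 4f(x₁) + 2f(x₂) + ... + f(xₙ)]

x_0 = 0.5000, f(x_0) = 0.666667, coefficient = 1
x_1 = 0.7188, f(x_1) = 0.581818, coefficient = 4
x_2 = 0.9375, f(x_2) = 0.516129, coefficient = 2
x_3 = 1.1562, f(x_3) = 0.463768, coefficient = 4
x_4 = 1.3750, f(x_4) = 0.421053, coefficient = 2
x_5 = 1.5938, f(x_5) = 0.385542, coefficient = 4
x_6 = 1.8125, f(x_6) = 0.355556, coefficient = 2
x_7 = 2.0312, f(x_7) = 0.329897, coefficient = 4
x_8 = 2.2500, f(x_8) = 0.307692, coefficient = 1

I ≈ (0.218750/3) × 10.603935 = 0.773204
Exact value: 0.773190
Error: 0.000014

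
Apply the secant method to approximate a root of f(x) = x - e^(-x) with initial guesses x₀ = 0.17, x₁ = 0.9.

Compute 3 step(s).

f(x) = x - e^(-x)
x₀ = 0.17, x₁ = 0.9

Secant formula: x_{n+1} = x_n - f(x_n)(x_n - x_{n-1})/(f(x_n) - f(x_{n-1}))

Iteration 1:
  f(0.170000) = -0.673665
  f(0.900000) = 0.493430
  x_2 = 0.900000 - 0.493430×(0.900000 - 0.170000)/(0.493430 - (-0.673665))
       = 0.591367
Iteration 2:
  f(0.900000) = 0.493430
  f(0.591367) = 0.037797
  x_3 = 0.591367 - 0.037797×(0.591367 - 0.900000)/(0.037797 - 0.493430)
       = 0.565764
Iteration 3:
  f(0.591367) = 0.037797
  f(0.565764) = -0.002161
  x_4 = 0.565764 - (-0.002161)×(0.565764 - 0.591367)/(-0.002161 - 0.037797)
       = 0.567149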